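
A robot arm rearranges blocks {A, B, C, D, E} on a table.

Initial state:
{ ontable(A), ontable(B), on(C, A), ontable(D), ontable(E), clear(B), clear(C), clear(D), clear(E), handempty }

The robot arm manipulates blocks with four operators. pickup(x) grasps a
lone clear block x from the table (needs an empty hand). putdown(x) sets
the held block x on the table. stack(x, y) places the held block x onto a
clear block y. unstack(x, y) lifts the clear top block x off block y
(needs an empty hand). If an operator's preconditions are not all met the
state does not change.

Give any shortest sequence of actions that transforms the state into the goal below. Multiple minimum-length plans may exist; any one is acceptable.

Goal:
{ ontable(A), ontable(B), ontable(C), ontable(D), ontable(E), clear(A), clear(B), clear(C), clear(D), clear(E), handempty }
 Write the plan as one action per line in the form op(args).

unstack(C, A)
putdown(C)

step 1 (unstack(C, A)): towers=[A; B; D; E] holding=C
step 2 (putdown(C)): towers=[A; B; C; D; E] holding=-
goal check: towers=[A; B; C; D; E] holding=- — reached (length 2, optimal by BFS)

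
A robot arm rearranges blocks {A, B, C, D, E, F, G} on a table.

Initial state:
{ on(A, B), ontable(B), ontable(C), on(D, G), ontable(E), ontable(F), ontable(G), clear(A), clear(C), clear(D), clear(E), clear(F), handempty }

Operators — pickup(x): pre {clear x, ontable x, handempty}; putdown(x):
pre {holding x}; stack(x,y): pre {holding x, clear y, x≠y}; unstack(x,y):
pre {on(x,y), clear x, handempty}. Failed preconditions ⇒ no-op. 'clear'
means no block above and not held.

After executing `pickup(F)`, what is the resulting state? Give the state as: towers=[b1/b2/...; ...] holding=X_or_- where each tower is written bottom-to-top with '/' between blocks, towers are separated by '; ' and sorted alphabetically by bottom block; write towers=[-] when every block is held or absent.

before: towers=[B/A; C; E; F; G/D] holding=-
pre[pickup(F)]: clear(F) yes, ontable(F) yes, handempty yes
all met → apply pickup(F)
after:  towers=[B/A; C; E; G/D] holding=F

towers=[B/A; C; E; G/D] holding=F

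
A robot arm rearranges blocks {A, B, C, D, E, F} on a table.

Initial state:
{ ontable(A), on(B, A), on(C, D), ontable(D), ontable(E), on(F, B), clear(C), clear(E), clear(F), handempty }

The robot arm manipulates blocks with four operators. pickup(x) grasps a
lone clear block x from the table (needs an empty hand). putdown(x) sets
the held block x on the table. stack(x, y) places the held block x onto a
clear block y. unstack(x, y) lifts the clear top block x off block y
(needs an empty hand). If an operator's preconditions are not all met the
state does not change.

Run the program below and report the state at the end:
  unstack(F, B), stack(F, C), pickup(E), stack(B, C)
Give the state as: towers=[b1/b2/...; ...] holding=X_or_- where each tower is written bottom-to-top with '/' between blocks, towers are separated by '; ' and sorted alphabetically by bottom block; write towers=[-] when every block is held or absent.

step 1 (unstack(F, B)): towers=[A/B; D/C; E] holding=F
step 2 (stack(F, C)): towers=[A/B; D/C/F; E] holding=-
step 3 (pickup(E)): towers=[A/B; D/C/F] holding=E
step 4 (stack(B, C)) [no-op]: towers=[A/B; D/C/F] holding=E

towers=[A/B; D/C/F] holding=E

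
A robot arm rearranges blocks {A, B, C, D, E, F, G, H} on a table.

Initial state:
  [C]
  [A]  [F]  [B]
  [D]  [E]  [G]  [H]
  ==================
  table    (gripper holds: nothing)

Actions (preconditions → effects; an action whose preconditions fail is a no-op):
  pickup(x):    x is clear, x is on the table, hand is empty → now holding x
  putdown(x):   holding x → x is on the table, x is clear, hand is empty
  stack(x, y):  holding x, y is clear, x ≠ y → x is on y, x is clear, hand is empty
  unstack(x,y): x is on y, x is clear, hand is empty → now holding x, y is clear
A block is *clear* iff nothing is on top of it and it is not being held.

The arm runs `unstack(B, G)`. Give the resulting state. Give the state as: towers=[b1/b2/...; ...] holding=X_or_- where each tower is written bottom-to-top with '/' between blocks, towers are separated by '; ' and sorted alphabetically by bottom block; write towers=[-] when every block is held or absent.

before: towers=[D/A/C; E/F; G/B; H] holding=-
pre[unstack(B, G)]: on(B,G) ok, clear(B) ok, handempty ok
all met → apply unstack(B, G)
after:  towers=[D/A/C; E/F; G; H] holding=B

towers=[D/A/C; E/F; G; H] holding=B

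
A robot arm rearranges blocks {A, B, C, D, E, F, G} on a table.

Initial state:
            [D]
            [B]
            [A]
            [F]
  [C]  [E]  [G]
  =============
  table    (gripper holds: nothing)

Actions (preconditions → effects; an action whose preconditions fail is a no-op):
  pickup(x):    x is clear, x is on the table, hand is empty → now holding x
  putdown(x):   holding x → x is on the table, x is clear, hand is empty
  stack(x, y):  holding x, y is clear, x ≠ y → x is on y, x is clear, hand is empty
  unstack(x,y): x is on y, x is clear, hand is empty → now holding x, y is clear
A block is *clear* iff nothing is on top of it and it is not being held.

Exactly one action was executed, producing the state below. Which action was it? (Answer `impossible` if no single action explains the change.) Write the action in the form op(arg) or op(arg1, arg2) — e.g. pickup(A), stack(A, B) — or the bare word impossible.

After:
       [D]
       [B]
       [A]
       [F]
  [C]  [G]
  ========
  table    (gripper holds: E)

pickup(E)

target: towers=[C; G/F/A/B/D] holding=E
     unstack(D, B) → towers=[C; E; G/F/A/B] holding=D
         pickup(E) → towers=[C; G/F/A/B/D] holding=E  ← match
         pickup(C) → towers=[E; G/F/A/B/D] holding=C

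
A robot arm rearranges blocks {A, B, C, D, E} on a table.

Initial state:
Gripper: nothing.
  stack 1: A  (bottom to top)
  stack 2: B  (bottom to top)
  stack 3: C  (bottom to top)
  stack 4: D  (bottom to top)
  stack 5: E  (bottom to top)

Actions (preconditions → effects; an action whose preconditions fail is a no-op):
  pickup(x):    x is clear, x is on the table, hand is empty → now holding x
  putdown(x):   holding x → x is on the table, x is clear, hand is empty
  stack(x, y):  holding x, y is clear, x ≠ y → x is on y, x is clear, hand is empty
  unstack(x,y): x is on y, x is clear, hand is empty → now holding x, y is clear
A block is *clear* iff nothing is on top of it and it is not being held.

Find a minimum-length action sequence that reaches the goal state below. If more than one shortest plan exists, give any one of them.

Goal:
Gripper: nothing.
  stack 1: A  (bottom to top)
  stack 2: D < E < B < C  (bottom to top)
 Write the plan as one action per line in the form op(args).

pickup(E)
stack(E, D)
pickup(B)
stack(B, E)
pickup(C)
stack(C, B)

step 1 (pickup(E)): towers=[A; B; C; D] holding=E
step 2 (stack(E, D)): towers=[A; B; C; D/E] holding=-
step 3 (pickup(B)): towers=[A; C; D/E] holding=B
step 4 (stack(B, E)): towers=[A; C; D/E/B] holding=-
step 5 (pickup(C)): towers=[A; D/E/B] holding=C
step 6 (stack(C, B)): towers=[A; D/E/B/C] holding=-
goal check: towers=[A; D/E/B/C] holding=- — reached (length 6, optimal by BFS)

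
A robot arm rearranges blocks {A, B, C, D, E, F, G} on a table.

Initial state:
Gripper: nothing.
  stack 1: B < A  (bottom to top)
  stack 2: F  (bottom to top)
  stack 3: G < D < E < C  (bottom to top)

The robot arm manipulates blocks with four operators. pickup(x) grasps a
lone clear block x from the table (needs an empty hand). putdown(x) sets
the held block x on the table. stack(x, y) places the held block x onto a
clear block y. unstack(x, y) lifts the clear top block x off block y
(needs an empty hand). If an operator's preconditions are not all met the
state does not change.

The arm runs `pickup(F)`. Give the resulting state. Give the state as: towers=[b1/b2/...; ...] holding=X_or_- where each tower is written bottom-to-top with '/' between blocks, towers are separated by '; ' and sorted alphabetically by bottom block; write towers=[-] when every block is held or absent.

before: towers=[B/A; F; G/D/E/C] holding=-
pre[pickup(F)]: clear(F) yes, ontable(F) yes, handempty yes
all met → apply pickup(F)
after:  towers=[B/A; G/D/E/C] holding=F

towers=[B/A; G/D/E/C] holding=F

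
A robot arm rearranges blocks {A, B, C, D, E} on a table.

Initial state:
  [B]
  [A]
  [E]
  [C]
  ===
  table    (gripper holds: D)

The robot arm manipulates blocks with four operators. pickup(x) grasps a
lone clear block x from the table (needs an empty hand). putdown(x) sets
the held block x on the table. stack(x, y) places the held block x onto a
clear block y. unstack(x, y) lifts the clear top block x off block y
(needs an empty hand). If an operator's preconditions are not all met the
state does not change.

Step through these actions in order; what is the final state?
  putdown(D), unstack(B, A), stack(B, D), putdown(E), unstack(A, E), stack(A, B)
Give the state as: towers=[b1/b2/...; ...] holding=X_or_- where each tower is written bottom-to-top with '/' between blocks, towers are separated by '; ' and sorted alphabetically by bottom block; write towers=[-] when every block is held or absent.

step 1 (putdown(D)): towers=[C/E/A/B; D] holding=-
step 2 (unstack(B, A)): towers=[C/E/A; D] holding=B
step 3 (stack(B, D)): towers=[C/E/A; D/B] holding=-
step 4 (putdown(E)) [no-op]: towers=[C/E/A; D/B] holding=-
step 5 (unstack(A, E)): towers=[C/E; D/B] holding=A
step 6 (stack(A, B)): towers=[C/E; D/B/A] holding=-

towers=[C/E; D/B/A] holding=-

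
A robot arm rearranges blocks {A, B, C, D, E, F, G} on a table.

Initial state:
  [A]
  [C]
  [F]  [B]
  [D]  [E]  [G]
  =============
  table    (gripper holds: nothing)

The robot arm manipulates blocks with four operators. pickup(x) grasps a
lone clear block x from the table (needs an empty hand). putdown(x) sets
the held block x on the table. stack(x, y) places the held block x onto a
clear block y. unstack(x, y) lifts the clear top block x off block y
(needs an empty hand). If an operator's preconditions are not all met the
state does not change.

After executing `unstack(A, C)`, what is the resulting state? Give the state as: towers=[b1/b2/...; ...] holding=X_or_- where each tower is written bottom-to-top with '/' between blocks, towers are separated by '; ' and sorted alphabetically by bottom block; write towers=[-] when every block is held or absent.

before: towers=[D/F/C/A; E/B; G] holding=-
pre[unstack(A, C)]: on(A,C) ok, clear(A) ok, handempty ok
all met → apply unstack(A, C)
after:  towers=[D/F/C; E/B; G] holding=A

towers=[D/F/C; E/B; G] holding=A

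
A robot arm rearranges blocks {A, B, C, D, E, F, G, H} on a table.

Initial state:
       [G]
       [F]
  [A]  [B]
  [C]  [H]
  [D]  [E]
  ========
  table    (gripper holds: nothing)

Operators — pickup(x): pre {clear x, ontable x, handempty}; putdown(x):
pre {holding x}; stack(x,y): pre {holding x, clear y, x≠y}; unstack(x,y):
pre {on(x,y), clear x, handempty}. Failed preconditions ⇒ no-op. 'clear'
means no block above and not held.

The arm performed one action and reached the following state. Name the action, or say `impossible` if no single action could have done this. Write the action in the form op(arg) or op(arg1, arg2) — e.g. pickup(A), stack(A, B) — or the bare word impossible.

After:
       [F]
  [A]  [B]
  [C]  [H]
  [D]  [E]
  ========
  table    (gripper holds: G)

unstack(G, F)

target: towers=[D/C/A; E/H/B/F] holding=G
     unstack(G, F) → towers=[D/C/A; E/H/B/F] holding=G  ← match
     unstack(A, C) → towers=[D/C; E/H/B/F/G] holding=A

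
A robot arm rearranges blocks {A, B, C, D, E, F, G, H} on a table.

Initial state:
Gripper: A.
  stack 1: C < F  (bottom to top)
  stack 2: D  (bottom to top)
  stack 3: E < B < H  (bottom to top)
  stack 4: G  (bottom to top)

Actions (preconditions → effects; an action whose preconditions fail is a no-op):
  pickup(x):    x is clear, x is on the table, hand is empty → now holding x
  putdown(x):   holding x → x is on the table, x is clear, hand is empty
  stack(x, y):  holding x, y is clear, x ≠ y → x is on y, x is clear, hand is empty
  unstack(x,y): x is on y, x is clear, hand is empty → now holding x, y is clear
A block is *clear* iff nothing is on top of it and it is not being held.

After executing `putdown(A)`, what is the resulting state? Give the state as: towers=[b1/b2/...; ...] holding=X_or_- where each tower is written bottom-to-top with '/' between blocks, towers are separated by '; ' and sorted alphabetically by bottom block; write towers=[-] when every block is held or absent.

towers=[A; C/F; D; E/B/H; G] holding=-

before: towers=[C/F; D; E/B/H; G] holding=A
pre[putdown(A)]: holding(A) ✓
all met → apply putdown(A)
after:  towers=[A; C/F; D; E/B/H; G] holding=-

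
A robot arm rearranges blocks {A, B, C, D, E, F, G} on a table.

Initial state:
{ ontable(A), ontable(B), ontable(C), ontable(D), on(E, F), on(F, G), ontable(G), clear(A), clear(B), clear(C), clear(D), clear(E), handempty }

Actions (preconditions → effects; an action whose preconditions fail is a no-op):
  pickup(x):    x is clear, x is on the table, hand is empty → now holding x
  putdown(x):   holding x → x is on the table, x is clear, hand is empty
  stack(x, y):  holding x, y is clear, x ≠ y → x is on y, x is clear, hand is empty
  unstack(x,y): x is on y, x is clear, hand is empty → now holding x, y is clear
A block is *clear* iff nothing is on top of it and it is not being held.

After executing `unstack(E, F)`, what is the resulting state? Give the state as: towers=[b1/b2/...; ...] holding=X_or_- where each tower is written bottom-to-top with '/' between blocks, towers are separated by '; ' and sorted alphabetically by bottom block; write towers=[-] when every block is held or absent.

towers=[A; B; C; D; G/F] holding=E

before: towers=[A; B; C; D; G/F/E] holding=-
pre[unstack(E, F)]: on(E,F) ok, clear(E) ok, handempty ok
all met → apply unstack(E, F)
after:  towers=[A; B; C; D; G/F] holding=E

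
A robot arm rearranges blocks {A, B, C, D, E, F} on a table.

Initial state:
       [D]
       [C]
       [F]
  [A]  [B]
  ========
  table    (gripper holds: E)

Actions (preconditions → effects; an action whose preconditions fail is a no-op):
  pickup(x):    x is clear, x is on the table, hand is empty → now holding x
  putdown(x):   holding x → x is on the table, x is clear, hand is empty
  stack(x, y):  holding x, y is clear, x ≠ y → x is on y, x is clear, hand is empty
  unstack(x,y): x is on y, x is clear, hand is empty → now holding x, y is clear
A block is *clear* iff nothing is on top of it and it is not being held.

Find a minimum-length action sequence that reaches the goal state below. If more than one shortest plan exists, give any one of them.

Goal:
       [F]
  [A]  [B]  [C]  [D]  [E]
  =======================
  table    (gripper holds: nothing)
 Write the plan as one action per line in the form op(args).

putdown(E)
unstack(D, C)
putdown(D)
unstack(C, F)
putdown(C)

step 1 (putdown(E)): towers=[A; B/F/C/D; E] holding=-
step 2 (unstack(D, C)): towers=[A; B/F/C; E] holding=D
step 3 (putdown(D)): towers=[A; B/F/C; D; E] holding=-
step 4 (unstack(C, F)): towers=[A; B/F; D; E] holding=C
step 5 (putdown(C)): towers=[A; B/F; C; D; E] holding=-
goal check: towers=[A; B/F; C; D; E] holding=- — reached (length 5, optimal by BFS)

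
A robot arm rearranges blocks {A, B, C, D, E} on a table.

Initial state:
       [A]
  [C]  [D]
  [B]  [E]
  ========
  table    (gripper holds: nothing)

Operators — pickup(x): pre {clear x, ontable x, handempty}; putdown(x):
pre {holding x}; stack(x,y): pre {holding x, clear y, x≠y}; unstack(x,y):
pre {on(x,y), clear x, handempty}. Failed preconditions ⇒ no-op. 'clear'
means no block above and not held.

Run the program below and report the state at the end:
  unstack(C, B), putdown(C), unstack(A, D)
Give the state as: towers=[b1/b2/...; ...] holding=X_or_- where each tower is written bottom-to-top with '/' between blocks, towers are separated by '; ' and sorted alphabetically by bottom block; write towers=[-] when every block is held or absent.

step 1 (unstack(C, B)): towers=[B; E/D/A] holding=C
step 2 (putdown(C)): towers=[B; C; E/D/A] holding=-
step 3 (unstack(A, D)): towers=[B; C; E/D] holding=A

towers=[B; C; E/D] holding=A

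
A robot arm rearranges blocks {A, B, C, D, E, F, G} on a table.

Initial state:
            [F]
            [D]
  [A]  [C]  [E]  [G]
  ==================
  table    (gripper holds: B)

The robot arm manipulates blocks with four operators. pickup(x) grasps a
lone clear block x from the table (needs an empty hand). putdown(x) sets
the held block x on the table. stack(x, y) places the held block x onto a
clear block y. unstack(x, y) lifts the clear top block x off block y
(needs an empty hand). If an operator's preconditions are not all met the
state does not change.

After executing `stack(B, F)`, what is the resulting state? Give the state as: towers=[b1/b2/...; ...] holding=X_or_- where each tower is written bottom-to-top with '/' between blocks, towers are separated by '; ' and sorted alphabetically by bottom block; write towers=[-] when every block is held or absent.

before: towers=[A; C; E/D/F; G] holding=B
pre[stack(B, F)]: holding(B) yes, clear(F) yes, B≠F yes
all met → apply stack(B, F)
after:  towers=[A; C; E/D/F/B; G] holding=-

towers=[A; C; E/D/F/B; G] holding=-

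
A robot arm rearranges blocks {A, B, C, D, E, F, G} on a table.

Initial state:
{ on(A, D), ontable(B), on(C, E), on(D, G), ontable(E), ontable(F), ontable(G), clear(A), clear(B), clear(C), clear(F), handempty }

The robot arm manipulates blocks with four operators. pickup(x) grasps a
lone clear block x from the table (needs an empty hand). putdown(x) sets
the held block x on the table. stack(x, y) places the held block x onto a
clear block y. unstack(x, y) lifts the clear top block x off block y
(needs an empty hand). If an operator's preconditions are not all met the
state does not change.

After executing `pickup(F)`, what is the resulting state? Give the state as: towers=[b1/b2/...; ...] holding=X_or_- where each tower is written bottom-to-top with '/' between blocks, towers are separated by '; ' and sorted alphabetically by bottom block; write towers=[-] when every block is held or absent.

before: towers=[B; E/C; F; G/D/A] holding=-
pre[pickup(F)]: clear(F) ok, ontable(F) ok, handempty ok
all met → apply pickup(F)
after:  towers=[B; E/C; G/D/A] holding=F

towers=[B; E/C; G/D/A] holding=F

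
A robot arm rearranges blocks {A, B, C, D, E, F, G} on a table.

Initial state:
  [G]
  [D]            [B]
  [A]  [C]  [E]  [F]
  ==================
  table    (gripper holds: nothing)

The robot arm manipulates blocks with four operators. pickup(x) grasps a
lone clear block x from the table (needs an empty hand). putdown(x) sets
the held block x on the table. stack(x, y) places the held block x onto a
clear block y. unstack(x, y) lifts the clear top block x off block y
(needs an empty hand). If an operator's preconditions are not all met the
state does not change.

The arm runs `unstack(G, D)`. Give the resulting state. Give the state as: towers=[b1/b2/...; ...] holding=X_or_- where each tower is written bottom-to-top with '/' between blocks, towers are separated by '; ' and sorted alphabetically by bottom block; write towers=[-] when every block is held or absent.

towers=[A/D; C; E; F/B] holding=G

before: towers=[A/D/G; C; E; F/B] holding=-
pre[unstack(G, D)]: on(G,D) ✓, clear(G) ✓, handempty ✓
all met → apply unstack(G, D)
after:  towers=[A/D; C; E; F/B] holding=G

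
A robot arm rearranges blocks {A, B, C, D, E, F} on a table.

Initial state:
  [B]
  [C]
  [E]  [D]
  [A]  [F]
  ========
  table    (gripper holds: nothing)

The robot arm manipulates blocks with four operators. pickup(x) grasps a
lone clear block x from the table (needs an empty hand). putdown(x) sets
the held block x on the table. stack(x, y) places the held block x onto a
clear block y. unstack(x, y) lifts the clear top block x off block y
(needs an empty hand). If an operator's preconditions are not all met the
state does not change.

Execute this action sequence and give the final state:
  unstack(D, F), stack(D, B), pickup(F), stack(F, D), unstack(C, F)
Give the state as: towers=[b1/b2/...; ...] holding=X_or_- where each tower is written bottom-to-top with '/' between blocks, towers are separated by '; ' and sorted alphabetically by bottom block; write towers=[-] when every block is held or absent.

towers=[A/E/C/B/D/F] holding=-

step 1 (unstack(D, F)): towers=[A/E/C/B; F] holding=D
step 2 (stack(D, B)): towers=[A/E/C/B/D; F] holding=-
step 3 (pickup(F)): towers=[A/E/C/B/D] holding=F
step 4 (stack(F, D)): towers=[A/E/C/B/D/F] holding=-
step 5 (unstack(C, F)) [no-op]: towers=[A/E/C/B/D/F] holding=-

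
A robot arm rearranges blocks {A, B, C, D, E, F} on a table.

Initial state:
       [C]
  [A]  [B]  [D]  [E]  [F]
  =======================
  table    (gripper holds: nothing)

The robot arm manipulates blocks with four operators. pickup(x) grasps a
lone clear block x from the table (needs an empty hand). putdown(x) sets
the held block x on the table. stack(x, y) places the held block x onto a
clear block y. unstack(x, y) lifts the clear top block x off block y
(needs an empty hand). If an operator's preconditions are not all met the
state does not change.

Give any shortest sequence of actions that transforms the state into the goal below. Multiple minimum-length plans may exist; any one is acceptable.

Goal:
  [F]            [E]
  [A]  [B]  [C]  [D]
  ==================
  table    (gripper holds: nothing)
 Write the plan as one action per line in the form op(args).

step 1 (pickup(F)): towers=[A; B/C; D; E] holding=F
step 2 (stack(F, A)): towers=[A/F; B/C; D; E] holding=-
step 3 (pickup(E)): towers=[A/F; B/C; D] holding=E
step 4 (stack(E, D)): towers=[A/F; B/C; D/E] holding=-
step 5 (unstack(C, B)): towers=[A/F; B; D/E] holding=C
step 6 (putdown(C)): towers=[A/F; B; C; D/E] holding=-
goal check: towers=[A/F; B; C; D/E] holding=- — reached (length 6, optimal by BFS)

pickup(F)
stack(F, A)
pickup(E)
stack(E, D)
unstack(C, B)
putdown(C)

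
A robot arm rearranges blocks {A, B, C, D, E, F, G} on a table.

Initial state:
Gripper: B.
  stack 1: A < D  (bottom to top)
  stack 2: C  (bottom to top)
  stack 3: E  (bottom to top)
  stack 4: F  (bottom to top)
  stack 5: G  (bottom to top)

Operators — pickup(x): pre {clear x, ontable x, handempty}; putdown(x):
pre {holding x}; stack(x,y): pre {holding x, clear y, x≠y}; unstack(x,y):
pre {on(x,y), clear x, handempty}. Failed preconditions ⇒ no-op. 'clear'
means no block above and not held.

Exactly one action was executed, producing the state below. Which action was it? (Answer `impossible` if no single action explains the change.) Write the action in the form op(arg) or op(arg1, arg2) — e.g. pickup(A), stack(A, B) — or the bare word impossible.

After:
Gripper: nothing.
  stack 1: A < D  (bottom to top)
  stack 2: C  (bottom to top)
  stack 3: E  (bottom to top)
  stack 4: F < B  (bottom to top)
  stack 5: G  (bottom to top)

stack(B, F)

target: towers=[A/D; C; E; F/B; G] holding=-
        putdown(B) → towers=[A/D; B; C; E; F; G] holding=-
       stack(B, F) → towers=[A/D; C; E; F/B; G] holding=-  ← match
       stack(B, G) → towers=[A/D; C; E; F; G/B] holding=-
       stack(B, D) → towers=[A/D/B; C; E; F; G] holding=-
       stack(B, E) → towers=[A/D; C; E/B; F; G] holding=-
       stack(B, C) → towers=[A/D; C/B; E; F; G] holding=-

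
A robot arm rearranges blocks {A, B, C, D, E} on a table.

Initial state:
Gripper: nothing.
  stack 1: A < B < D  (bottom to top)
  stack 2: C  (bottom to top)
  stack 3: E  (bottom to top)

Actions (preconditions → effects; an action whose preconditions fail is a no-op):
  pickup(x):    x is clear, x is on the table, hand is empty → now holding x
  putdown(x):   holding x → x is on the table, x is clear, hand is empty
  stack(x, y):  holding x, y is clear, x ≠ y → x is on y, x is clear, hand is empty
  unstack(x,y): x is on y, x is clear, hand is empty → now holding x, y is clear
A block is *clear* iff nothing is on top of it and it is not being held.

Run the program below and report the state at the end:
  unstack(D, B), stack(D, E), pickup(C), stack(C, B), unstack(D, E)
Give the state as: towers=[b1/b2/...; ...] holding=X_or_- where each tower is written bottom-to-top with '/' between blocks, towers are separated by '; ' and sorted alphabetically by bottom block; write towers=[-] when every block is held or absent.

towers=[A/B/C; E] holding=D

step 1 (unstack(D, B)): towers=[A/B; C; E] holding=D
step 2 (stack(D, E)): towers=[A/B; C; E/D] holding=-
step 3 (pickup(C)): towers=[A/B; E/D] holding=C
step 4 (stack(C, B)): towers=[A/B/C; E/D] holding=-
step 5 (unstack(D, E)): towers=[A/B/C; E] holding=D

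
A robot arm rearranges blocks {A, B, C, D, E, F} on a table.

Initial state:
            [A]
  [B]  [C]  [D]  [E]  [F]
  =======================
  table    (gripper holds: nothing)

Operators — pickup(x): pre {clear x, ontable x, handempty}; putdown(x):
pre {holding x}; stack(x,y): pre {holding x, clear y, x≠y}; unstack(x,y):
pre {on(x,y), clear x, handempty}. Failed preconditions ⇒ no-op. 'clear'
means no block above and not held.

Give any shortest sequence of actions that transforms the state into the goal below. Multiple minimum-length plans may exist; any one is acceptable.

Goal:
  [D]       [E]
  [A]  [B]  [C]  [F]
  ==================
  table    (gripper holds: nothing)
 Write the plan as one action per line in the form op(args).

step 1 (unstack(A, D)): towers=[B; C; D; E; F] holding=A
step 2 (putdown(A)): towers=[A; B; C; D; E; F] holding=-
step 3 (pickup(D)): towers=[A; B; C; E; F] holding=D
step 4 (stack(D, A)): towers=[A/D; B; C; E; F] holding=-
step 5 (pickup(E)): towers=[A/D; B; C; F] holding=E
step 6 (stack(E, C)): towers=[A/D; B; C/E; F] holding=-
goal check: towers=[A/D; B; C/E; F] holding=- — reached (length 6, optimal by BFS)

unstack(A, D)
putdown(A)
pickup(D)
stack(D, A)
pickup(E)
stack(E, C)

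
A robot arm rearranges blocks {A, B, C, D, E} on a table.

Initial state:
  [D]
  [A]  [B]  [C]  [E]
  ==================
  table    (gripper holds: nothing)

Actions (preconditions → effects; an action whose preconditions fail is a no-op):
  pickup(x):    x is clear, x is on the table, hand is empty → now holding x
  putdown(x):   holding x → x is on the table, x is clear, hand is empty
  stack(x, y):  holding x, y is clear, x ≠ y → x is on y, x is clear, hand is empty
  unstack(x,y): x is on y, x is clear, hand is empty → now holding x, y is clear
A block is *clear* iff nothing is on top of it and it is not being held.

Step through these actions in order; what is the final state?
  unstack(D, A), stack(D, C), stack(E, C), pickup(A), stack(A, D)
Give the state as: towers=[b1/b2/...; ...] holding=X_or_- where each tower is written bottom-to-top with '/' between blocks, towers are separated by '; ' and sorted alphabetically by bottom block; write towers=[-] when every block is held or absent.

towers=[B; C/D/A; E] holding=-

step 1 (unstack(D, A)): towers=[A; B; C; E] holding=D
step 2 (stack(D, C)): towers=[A; B; C/D; E] holding=-
step 3 (stack(E, C)) [no-op]: towers=[A; B; C/D; E] holding=-
step 4 (pickup(A)): towers=[B; C/D; E] holding=A
step 5 (stack(A, D)): towers=[B; C/D/A; E] holding=-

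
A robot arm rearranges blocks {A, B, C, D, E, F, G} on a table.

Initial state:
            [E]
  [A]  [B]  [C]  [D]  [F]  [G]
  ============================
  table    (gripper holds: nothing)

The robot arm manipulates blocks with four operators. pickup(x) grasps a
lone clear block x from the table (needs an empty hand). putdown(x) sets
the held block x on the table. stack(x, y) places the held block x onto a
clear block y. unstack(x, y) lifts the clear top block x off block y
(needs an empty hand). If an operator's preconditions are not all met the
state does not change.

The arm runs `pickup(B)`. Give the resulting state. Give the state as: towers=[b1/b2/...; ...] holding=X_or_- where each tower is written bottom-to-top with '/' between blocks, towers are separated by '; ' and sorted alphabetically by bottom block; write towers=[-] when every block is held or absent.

before: towers=[A; B; C/E; D; F; G] holding=-
pre[pickup(B)]: clear(B) ok, ontable(B) ok, handempty ok
all met → apply pickup(B)
after:  towers=[A; C/E; D; F; G] holding=B

towers=[A; C/E; D; F; G] holding=B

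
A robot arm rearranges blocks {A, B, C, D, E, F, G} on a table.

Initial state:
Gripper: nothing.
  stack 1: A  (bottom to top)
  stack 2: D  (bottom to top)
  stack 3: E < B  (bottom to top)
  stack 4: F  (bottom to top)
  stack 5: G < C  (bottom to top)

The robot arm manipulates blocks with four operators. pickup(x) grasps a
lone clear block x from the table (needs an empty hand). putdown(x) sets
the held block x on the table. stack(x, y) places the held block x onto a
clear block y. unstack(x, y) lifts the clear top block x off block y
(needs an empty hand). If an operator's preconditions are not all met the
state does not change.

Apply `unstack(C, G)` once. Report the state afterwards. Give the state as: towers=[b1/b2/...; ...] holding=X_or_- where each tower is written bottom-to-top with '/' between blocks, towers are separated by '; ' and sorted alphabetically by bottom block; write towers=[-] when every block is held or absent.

towers=[A; D; E/B; F; G] holding=C

before: towers=[A; D; E/B; F; G/C] holding=-
pre[unstack(C, G)]: on(C,G) ✓, clear(C) ✓, handempty ✓
all met → apply unstack(C, G)
after:  towers=[A; D; E/B; F; G] holding=C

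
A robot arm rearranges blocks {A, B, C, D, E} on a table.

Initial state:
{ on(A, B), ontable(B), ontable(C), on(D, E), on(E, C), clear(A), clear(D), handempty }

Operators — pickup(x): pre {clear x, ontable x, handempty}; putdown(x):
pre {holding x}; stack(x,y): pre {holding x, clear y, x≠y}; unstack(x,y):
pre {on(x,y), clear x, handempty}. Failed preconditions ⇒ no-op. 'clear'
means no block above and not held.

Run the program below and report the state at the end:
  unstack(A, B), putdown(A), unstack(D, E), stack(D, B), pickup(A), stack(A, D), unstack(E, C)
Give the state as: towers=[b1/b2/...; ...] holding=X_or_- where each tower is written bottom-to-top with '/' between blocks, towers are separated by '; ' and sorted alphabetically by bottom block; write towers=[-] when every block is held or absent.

towers=[B/D/A; C] holding=E

step 1 (unstack(A, B)): towers=[B; C/E/D] holding=A
step 2 (putdown(A)): towers=[A; B; C/E/D] holding=-
step 3 (unstack(D, E)): towers=[A; B; C/E] holding=D
step 4 (stack(D, B)): towers=[A; B/D; C/E] holding=-
step 5 (pickup(A)): towers=[B/D; C/E] holding=A
step 6 (stack(A, D)): towers=[B/D/A; C/E] holding=-
step 7 (unstack(E, C)): towers=[B/D/A; C] holding=E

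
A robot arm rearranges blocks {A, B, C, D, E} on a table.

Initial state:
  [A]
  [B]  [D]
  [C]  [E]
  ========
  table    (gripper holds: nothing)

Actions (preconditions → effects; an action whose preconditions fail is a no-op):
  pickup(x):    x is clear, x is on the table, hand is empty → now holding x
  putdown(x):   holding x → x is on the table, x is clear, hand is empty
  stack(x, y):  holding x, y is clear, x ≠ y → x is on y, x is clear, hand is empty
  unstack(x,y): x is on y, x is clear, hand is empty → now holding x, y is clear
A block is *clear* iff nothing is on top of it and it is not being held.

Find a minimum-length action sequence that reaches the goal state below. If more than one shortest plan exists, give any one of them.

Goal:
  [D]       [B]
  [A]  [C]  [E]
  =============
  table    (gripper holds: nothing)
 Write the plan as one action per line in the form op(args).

unstack(A, B)
putdown(A)
unstack(D, E)
stack(D, A)
unstack(B, C)
stack(B, E)

step 1 (unstack(A, B)): towers=[C/B; E/D] holding=A
step 2 (putdown(A)): towers=[A; C/B; E/D] holding=-
step 3 (unstack(D, E)): towers=[A; C/B; E] holding=D
step 4 (stack(D, A)): towers=[A/D; C/B; E] holding=-
step 5 (unstack(B, C)): towers=[A/D; C; E] holding=B
step 6 (stack(B, E)): towers=[A/D; C; E/B] holding=-
goal check: towers=[A/D; C; E/B] holding=- — reached (length 6, optimal by BFS)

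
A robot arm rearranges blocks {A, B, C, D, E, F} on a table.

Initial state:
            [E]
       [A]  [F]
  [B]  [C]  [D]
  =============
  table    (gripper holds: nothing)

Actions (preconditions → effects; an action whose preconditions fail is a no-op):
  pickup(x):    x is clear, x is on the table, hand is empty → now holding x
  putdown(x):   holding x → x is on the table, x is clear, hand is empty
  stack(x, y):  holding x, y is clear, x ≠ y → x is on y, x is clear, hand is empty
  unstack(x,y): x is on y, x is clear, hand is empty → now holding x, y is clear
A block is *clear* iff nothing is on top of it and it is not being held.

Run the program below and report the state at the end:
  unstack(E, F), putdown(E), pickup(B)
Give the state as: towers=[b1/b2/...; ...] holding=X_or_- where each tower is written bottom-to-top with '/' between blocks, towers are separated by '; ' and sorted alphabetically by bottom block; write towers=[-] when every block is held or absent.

towers=[C/A; D/F; E] holding=B

step 1 (unstack(E, F)): towers=[B; C/A; D/F] holding=E
step 2 (putdown(E)): towers=[B; C/A; D/F; E] holding=-
step 3 (pickup(B)): towers=[C/A; D/F; E] holding=B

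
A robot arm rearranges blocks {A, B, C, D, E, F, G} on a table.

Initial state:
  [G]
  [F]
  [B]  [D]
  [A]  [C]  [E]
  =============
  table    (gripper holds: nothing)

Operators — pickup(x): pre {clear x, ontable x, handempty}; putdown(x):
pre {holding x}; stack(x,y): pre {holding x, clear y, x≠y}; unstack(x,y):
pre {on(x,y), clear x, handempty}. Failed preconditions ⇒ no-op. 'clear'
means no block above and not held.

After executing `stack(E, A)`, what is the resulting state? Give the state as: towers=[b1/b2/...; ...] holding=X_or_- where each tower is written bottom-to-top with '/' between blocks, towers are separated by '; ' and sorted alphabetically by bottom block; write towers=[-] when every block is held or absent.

towers=[A/B/F/G; C/D; E] holding=-

before: towers=[A/B/F/G; C/D; E] holding=-
pre[stack(E, A)]: holding(E) fail, clear(A) fail, E≠A ok
holding(E), clear(A) unmet → stack(E, A) is a no-op
after:  towers=[A/B/F/G; C/D; E] holding=-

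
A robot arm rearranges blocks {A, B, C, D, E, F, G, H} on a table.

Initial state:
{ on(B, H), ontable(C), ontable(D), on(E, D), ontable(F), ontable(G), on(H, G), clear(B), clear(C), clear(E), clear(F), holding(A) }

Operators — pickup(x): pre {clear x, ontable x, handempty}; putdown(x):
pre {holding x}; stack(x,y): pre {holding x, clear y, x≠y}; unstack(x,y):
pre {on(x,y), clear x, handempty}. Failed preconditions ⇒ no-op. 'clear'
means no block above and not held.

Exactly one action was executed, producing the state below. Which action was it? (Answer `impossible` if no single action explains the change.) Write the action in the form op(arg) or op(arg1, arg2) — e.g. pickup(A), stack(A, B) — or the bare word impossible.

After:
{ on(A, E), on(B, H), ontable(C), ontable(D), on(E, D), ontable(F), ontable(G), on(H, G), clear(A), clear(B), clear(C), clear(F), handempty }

stack(A, E)

target: towers=[C; D/E/A; F; G/H/B] holding=-
        putdown(A) → towers=[A; C; D/E; F; G/H/B] holding=-
       stack(A, E) → towers=[C; D/E/A; F; G/H/B] holding=-  ← match
       stack(A, B) → towers=[C; D/E; F; G/H/B/A] holding=-
       stack(A, F) → towers=[C; D/E; F/A; G/H/B] holding=-
       stack(A, C) → towers=[C/A; D/E; F; G/H/B] holding=-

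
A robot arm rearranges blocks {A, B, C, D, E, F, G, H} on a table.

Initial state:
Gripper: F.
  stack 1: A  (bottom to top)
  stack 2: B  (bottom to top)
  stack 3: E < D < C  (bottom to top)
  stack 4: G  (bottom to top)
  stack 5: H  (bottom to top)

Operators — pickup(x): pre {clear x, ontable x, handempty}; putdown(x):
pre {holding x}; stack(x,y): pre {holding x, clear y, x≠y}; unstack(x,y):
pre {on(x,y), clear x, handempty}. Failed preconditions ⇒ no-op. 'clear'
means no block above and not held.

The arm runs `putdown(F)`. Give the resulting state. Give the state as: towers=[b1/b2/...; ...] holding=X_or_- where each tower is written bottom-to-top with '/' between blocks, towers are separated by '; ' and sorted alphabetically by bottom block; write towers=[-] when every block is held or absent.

towers=[A; B; E/D/C; F; G; H] holding=-

before: towers=[A; B; E/D/C; G; H] holding=F
pre[putdown(F)]: holding(F) ✓
all met → apply putdown(F)
after:  towers=[A; B; E/D/C; F; G; H] holding=-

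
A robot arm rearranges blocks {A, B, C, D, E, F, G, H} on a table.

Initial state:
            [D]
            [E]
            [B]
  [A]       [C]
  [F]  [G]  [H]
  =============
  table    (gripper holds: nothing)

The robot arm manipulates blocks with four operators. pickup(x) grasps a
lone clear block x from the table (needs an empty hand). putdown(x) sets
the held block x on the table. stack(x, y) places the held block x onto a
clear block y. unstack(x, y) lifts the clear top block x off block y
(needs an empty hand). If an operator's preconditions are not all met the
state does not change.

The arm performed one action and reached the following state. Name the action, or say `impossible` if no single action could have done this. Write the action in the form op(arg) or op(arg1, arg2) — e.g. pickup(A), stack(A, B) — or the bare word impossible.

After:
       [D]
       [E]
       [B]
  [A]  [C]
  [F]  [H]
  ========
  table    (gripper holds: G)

target: towers=[F/A; H/C/B/E/D] holding=G
         pickup(G) → towers=[F/A; H/C/B/E/D] holding=G  ← match
     unstack(A, F) → towers=[F; G; H/C/B/E/D] holding=A
     unstack(D, E) → towers=[F/A; G; H/C/B/E] holding=D

pickup(G)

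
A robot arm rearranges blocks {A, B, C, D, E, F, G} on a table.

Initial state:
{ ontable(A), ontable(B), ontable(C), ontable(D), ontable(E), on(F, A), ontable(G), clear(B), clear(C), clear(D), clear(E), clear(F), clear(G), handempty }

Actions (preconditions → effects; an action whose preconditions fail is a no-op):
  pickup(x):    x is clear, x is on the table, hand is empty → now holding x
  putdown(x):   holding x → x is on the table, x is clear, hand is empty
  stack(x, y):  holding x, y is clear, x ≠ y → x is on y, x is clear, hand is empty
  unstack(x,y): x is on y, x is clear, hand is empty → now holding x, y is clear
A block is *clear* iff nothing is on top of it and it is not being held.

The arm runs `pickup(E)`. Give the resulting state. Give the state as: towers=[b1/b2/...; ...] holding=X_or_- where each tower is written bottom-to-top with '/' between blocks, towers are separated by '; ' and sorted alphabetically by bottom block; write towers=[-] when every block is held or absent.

towers=[A/F; B; C; D; G] holding=E

before: towers=[A/F; B; C; D; E; G] holding=-
pre[pickup(E)]: clear(E) ✓, ontable(E) ✓, handempty ✓
all met → apply pickup(E)
after:  towers=[A/F; B; C; D; G] holding=E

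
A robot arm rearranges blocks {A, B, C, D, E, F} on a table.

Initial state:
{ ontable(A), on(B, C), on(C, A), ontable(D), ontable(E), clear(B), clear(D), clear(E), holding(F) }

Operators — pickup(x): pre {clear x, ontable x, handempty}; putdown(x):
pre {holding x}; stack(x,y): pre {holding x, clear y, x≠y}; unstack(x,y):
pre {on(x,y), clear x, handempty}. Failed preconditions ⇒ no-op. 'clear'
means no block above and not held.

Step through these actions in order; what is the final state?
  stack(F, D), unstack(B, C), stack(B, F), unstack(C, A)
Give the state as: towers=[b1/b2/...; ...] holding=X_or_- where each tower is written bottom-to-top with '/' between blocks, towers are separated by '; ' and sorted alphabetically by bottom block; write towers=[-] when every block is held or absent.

step 1 (stack(F, D)): towers=[A/C/B; D/F; E] holding=-
step 2 (unstack(B, C)): towers=[A/C; D/F; E] holding=B
step 3 (stack(B, F)): towers=[A/C; D/F/B; E] holding=-
step 4 (unstack(C, A)): towers=[A; D/F/B; E] holding=C

towers=[A; D/F/B; E] holding=C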